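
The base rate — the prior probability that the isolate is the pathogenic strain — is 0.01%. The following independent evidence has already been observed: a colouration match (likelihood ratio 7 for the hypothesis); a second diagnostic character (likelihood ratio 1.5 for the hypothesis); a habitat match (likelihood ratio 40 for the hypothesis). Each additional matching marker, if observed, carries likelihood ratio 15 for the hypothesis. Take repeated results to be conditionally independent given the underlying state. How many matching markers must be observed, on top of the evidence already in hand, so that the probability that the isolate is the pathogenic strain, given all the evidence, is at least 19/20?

Prior odds = 0.0001/0.9999 = 1/9999.
Combined Bayes factor of the evidence already in hand = 7 × 1.5 × 40 = 420.
Odds after that evidence = (1/9999) × 420 = 140/3333.
Target odds = 0.95/0.05 = 19.
Need 15ⁿ ≥ 19 ÷ (140/3333) = 63327/140.
15² = 225 falls short of 63327/140 but 15³ = 3375 reaches it, so n = 3.

3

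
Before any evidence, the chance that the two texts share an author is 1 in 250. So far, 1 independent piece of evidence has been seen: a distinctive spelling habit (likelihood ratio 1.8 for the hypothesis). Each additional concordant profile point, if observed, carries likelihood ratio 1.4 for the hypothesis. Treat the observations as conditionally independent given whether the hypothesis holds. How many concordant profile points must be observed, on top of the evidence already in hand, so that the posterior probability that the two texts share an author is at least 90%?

Prior odds = 0.004/0.996 = 1/249.
Bayes factor of the evidence already in hand = 1.8.
Odds after that evidence = (1/249) × 1.8 = 3/415.
Target odds = 0.9/0.1 = 9.
Need 1.4ⁿ ≥ 9 ÷ (3/415) = 1245.
1.4²¹ ≈1171.36 falls short of 1245 but 1.4²² ≈1639.9 reaches it, so n = 22.

22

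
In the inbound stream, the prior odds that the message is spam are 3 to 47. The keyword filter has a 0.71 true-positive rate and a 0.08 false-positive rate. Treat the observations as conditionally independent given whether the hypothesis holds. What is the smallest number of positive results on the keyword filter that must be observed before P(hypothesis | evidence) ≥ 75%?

2

Prior odds = 3/47.
Likelihood ratio of a positive result = 0.71/0.08 = 8.875.
Target posterior odds = 0.75/0.25 = 3.
Require 8.875ⁿ ≥ 3 ÷ (3/47) = 47.
8.875¹ = 8.875 falls short of 47 but 8.875² = 78.765625 reaches it, so n = 2.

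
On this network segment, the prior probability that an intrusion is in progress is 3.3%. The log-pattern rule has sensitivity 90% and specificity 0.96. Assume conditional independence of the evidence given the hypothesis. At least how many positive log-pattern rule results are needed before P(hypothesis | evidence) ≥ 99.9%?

4

Prior odds: 0.033 ÷ 0.967 = 33/967.
False-positive rate = 1 − 0.96 = 0.04; likelihood ratio of a positive = 0.9/0.04 = 22.5.
Target odds: 0.999 ÷ 0.001 = 999.
Need (33/967) × 22.5ⁿ ≥ 999, i.e. 22.5ⁿ ≥ 322011/11.
22.5³ = 11390.625 falls short of 322011/11 but 22.5⁴ = 256289.0625 reaches it, so n = 4.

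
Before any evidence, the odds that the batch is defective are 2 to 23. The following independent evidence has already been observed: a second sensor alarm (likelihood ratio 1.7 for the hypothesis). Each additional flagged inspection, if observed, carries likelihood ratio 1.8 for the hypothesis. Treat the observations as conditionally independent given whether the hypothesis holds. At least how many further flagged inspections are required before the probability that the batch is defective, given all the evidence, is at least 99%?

12

Prior odds = 2/23.
Bayes factor of the evidence already in hand = 1.7.
Odds after that evidence = (2/23) × 1.7 = 17/115.
Target odds = 0.99/0.01 = 99.
Need 1.8ⁿ ≥ 99 ÷ (17/115) = 11385/17.
1.8¹¹ ≈642.684 falls short of 11385/17 but 1.8¹² ≈1156.83 reaches it, so n = 12.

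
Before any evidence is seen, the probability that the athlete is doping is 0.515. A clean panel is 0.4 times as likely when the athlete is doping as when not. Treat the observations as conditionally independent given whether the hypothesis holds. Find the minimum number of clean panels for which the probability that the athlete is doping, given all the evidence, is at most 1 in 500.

7

Prior odds = 0.515/0.485 = 103/97.
Likelihood ratio per clean panel = 0.4.
Target posterior odds = 0.002/0.998 = 1/499.
Require 0.4ⁿ ≤ 1/499 ÷ (103/97) = 97/51397.
0.4⁶ = 64/15625 is still above 97/51397 but 0.4⁷ = 128/78125 is at or below it, so n = 7.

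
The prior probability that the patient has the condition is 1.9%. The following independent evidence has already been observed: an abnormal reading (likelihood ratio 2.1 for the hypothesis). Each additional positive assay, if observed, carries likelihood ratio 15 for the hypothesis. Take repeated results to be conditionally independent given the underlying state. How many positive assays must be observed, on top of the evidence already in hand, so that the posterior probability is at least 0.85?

2

Prior odds = 0.019/0.981 = 19/981.
Bayes factor of the evidence already in hand = 2.1.
Odds after that evidence = (19/981) × 2.1 = 133/3270.
Target odds = 0.85/0.15 = 17/3.
Need 15ⁿ ≥ 17/3 ÷ (133/3270) = 18530/133.
15¹ = 15 falls short of 18530/133 but 15² = 225 reaches it, so n = 2.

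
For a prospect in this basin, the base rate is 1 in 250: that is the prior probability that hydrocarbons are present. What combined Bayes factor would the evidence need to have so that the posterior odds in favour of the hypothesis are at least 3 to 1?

Prior odds = 0.004/0.996 = 1/249.
Target odds = 3.
Required Bayes factor = 3 ÷ (1/249) = 747.

747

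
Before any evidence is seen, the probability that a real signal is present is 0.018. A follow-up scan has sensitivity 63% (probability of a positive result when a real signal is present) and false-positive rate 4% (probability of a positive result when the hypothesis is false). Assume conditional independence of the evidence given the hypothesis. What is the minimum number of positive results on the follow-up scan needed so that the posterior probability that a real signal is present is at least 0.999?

4

Prior odds: 0.018 ÷ 0.982 = 9/491.
Likelihood ratio of a positive result = 0.63/0.04 = 15.75.
Target posterior odds = 0.999/0.001 = 999.
Need (9/491) × 15.75ⁿ ≥ 999, i.e. 15.75ⁿ ≥ 54501.
15.75³ = 3906.984375 falls short of 54501 but 15.75⁴ = 15752961/256 reaches it, so n = 4.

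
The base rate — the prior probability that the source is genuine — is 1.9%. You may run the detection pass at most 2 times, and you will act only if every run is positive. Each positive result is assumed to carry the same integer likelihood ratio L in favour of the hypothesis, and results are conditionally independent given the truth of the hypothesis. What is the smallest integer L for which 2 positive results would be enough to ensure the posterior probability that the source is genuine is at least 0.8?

15

Prior odds = 0.019/0.981 = 19/981.
Target odds = 0.8/0.2 = 4.
Need L² ≥ 4 ÷ (19/981) = 3924/19.
14² = 196 < 3924/19 ≤ 225 = 15², so L = 15.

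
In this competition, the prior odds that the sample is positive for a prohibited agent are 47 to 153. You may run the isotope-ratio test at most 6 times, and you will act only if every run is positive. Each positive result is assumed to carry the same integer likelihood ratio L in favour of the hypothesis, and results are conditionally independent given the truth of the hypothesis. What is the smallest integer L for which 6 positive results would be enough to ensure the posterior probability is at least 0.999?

Prior odds = 47/153.
Target odds = 0.999/0.001 = 999.
Need L⁶ ≥ 999 ÷ (47/153) = 152847/47.
3⁶ = 729 < 152847/47 ≤ 4096 = 4⁶, so L = 4.

4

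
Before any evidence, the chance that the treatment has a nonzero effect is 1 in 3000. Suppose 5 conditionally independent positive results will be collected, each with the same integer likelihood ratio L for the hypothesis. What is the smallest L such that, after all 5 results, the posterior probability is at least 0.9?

Prior odds = (1/3000)/(2999/3000) = 1/2999.
Target odds = 0.9/0.1 = 9.
Need L⁵ ≥ 9 ÷ (1/2999) = 26991.
7⁵ = 16807 < 26991 ≤ 32768 = 8⁵, so L = 8.

8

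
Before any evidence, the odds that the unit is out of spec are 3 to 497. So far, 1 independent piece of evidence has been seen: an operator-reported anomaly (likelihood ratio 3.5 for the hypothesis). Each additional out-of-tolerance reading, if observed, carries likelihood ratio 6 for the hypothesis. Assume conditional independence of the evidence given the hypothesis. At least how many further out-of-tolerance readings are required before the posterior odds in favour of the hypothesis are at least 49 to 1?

Prior odds = 3/497.
Bayes factor of the evidence already in hand = 3.5.
Odds after that evidence = (3/497) × 3.5 = 3/142.
Target odds = 49.
Need 6ⁿ ≥ 49 ÷ (3/142) = 6958/3.
6⁴ = 1296 falls short of 6958/3 but 6⁵ = 7776 reaches it, so n = 5.

5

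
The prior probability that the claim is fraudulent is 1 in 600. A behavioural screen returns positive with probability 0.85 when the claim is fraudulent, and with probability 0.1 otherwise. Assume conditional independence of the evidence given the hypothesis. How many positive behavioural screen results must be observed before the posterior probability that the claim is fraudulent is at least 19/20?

Prior odds = (1/600)/(599/600) = 1/599.
Likelihood ratio of a positive result = 0.85/0.1 = 8.5.
Target odds: 0.95 ÷ 0.05 = 19.
Need (1/599) × 8.5ⁿ ≥ 19, i.e. 8.5ⁿ ≥ 11381.
8.5⁴ = 5220.0625 falls short of 11381 but 8.5⁵ = 44370.53125 reaches it, so n = 5.

5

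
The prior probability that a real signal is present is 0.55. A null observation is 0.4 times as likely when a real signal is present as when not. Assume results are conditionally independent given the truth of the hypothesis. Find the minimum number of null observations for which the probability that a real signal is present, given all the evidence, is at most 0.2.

Prior odds: 0.55 ÷ 0.45 = 11/9.
Likelihood ratio per null observation = 0.4.
Target odds: 0.2 ÷ 0.8 = 0.25.
Need (11/9) × 0.4ⁿ ≤ 0.25, i.e. 0.4ⁿ ≤ 9/44.
0.4¹ = 0.4 is still above 9/44 but 0.4² = 0.16 is at or below it, so n = 2.

2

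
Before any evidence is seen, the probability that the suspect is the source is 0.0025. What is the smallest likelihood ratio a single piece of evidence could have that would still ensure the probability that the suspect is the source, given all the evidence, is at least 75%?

1197

Prior odds = 0.0025/0.9975 = 1/399.
Target odds = 0.75/0.25 = 3.
Required Bayes factor = 3 ÷ (1/399) = 1197.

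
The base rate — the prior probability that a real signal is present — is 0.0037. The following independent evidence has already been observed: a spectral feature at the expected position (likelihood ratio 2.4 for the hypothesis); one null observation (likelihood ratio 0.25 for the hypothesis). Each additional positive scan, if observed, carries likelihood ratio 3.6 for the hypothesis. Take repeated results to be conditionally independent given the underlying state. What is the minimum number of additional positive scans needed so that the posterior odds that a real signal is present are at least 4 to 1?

6

Prior odds = 0.0037/0.9963 = 37/9963.
Combined Bayes factor of the evidence already in hand = 2.4 × 0.25 = 0.6.
Odds after that evidence = (37/9963) × 0.6 = 37/16605.
Target odds = 4.
Need 3.6ⁿ ≥ 4 ÷ (37/16605) = 66420/37.
3.6⁵ = 604.66176 falls short of 66420/37 but 3.6⁶ = 34012224/15625 reaches it, so n = 6.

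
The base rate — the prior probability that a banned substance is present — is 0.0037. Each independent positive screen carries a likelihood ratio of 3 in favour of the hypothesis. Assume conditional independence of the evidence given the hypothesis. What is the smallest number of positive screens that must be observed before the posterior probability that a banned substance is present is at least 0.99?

Prior odds: 0.0037 ÷ 0.9963 = 37/9963.
Likelihood ratio per positive screen = 3.
Target odds: 0.99 ÷ 0.01 = 99.
Need (37/9963) × 3ⁿ ≥ 99, i.e. 3ⁿ ≥ 986337/37.
3⁹ = 19683 falls short of 986337/37 but 3¹⁰ = 59049 reaches it, so n = 10.

10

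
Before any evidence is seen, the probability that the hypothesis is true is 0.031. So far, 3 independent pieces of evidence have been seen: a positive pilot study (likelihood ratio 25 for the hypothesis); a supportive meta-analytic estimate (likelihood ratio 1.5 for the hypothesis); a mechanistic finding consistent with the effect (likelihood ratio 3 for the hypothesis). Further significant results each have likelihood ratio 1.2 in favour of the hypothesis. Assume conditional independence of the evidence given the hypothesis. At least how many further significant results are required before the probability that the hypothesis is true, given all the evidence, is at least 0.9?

6

Prior odds = 0.031/0.969 = 31/969.
Combined Bayes factor of the evidence already in hand = 25 × 1.5 × 3 = 112.5.
Odds after that evidence = (31/969) × 112.5 = 2325/646.
Target odds = 0.9/0.1 = 9.
Need 1.2ⁿ ≥ 9 ÷ (2325/646) = 1938/775.
1.2⁵ = 2.48832 falls short of 1938/775 but 1.2⁶ = 46656/15625 reaches it, so n = 6.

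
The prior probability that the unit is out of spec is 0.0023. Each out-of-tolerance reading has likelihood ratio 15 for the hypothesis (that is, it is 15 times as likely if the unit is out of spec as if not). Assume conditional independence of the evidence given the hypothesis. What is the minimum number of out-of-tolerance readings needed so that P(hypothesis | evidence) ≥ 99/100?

Prior odds: 0.0023 ÷ 0.9977 = 23/9977.
Likelihood ratio per out-of-tolerance reading = 15.
Target posterior odds = 0.99/0.01 = 99.
Require 15ⁿ ≥ 99 ÷ (23/9977) = 987723/23.
15³ = 3375 falls short of 987723/23 but 15⁴ = 50625 reaches it, so n = 4.

4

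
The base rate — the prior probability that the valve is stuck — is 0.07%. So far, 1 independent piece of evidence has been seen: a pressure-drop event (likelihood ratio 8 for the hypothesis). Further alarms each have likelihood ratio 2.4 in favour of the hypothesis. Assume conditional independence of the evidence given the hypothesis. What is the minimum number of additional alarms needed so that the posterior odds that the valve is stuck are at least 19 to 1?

10

Prior odds = 0.0007/0.9993 = 7/9993.
Bayes factor of the evidence already in hand = 8.
Odds after that evidence = (7/9993) × 8 = 56/9993.
Target odds = 19.
Need 2.4ⁿ ≥ 19 ÷ (56/9993) = 189867/56.
2.4⁹ ≈2641.81 falls short of 189867/56 but 2.4¹⁰ ≈6340.34 reaches it, so n = 10.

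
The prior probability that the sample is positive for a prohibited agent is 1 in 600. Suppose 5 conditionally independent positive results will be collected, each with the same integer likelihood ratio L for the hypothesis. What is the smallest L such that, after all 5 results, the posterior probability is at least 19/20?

7

Prior odds = (1/600)/(599/600) = 1/599.
Target odds = 0.95/0.05 = 19.
Need L⁵ ≥ 19 ÷ (1/599) = 11381.
6⁵ = 7776 < 11381 ≤ 16807 = 7⁵, so L = 7.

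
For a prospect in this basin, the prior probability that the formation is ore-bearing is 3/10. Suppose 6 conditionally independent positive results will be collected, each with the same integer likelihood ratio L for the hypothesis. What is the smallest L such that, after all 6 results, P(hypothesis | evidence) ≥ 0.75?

2

Prior odds = 0.3/0.7 = 3/7.
Target odds = 0.75/0.25 = 3.
Need L⁶ ≥ 3 ÷ (3/7) = 7.
1⁶ = 1 < 7 ≤ 64 = 2⁶, so L = 2.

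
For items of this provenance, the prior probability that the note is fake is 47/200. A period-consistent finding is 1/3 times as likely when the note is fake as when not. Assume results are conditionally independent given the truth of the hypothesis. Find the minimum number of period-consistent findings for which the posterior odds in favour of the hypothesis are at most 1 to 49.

Prior odds = 0.235/0.765 = 47/153.
Likelihood ratio per period-consistent finding = 1/3.
Target odds = 1/49.
Require (1/3)ⁿ ≤ 1/49 ÷ (47/153) = 153/2303.
(1/3)² = 1/9 is still above 153/2303 but (1/3)³ = 1/27 is at or below it, so n = 3.

3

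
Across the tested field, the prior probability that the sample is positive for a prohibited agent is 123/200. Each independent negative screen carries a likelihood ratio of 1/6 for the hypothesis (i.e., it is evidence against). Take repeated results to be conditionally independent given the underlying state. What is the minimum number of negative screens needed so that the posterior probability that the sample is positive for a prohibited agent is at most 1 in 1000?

Prior odds = 0.615/0.385 = 123/77.
Likelihood ratio per negative screen = 1/6.
Target odds: 0.001 ÷ 0.999 = 1/999.
Require (1/6)ⁿ ≤ 1/999 ÷ (123/77) = 77/122877.
(1/6)⁴ = 1/1296 is still above 77/122877 but (1/6)⁵ = 1/7776 is at or below it, so n = 5.

5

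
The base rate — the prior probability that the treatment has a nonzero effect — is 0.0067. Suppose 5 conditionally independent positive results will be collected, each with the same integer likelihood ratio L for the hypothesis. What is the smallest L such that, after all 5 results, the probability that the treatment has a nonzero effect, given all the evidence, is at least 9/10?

5

Prior odds = 0.0067/0.9933 = 67/9933.
Target odds = 0.9/0.1 = 9.
Need L⁵ ≥ 9 ÷ (67/9933) = 89397/67.
4⁵ = 1024 < 89397/67 ≤ 3125 = 5⁵, so L = 5.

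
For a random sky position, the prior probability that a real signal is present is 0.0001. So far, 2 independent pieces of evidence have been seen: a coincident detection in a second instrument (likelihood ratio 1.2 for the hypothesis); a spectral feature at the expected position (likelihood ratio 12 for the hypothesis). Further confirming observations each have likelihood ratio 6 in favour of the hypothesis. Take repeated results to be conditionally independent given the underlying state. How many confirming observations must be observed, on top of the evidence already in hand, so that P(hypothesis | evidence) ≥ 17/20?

5

Prior odds = 0.0001/0.9999 = 1/9999.
Combined Bayes factor of the evidence already in hand = 1.2 × 12 = 14.4.
Odds after that evidence = (1/9999) × 14.4 = 8/5555.
Target odds = 0.85/0.15 = 17/3.
Need 6ⁿ ≥ 17/3 ÷ (8/5555) = 94435/24.
6⁴ = 1296 falls short of 94435/24 but 6⁵ = 7776 reaches it, so n = 5.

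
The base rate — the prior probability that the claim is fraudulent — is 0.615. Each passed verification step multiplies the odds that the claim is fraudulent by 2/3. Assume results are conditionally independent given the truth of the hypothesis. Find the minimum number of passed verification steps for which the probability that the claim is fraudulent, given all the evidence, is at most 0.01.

Prior odds: 0.615 ÷ 0.385 = 123/77.
Likelihood ratio per passed verification step = 2/3.
Target odds: 0.01 ÷ 0.99 = 1/99.
Need (123/77) × (2/3)ⁿ ≤ 1/99, i.e. (2/3)ⁿ ≤ 7/1107.
(2/3)¹² = 4096/531441 is still above 7/1107 but (2/3)¹³ = 8192/1594323 is at or below it, so n = 13.

13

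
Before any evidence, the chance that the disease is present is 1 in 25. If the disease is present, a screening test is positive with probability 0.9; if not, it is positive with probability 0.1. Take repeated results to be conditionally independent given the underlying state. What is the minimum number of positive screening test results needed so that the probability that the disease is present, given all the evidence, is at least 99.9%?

5

Prior odds = 0.04/0.96 = 1/24.
Likelihood ratio of a positive = 0.9/0.1 = 9.
Target odds: 0.999 ÷ 0.001 = 999.
Require 9ⁿ ≥ 999 ÷ (1/24) = 23976.
9⁴ = 6561 falls short of 23976 but 9⁵ = 59049 reaches it, so n = 5.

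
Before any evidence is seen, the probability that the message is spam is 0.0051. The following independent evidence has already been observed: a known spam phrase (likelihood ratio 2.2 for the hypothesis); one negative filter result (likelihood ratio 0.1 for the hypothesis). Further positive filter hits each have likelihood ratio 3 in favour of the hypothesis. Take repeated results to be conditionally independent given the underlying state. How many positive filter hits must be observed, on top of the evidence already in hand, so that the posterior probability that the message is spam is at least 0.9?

Prior odds = 0.0051/0.9949 = 51/9949.
Combined Bayes factor of the evidence already in hand = 2.2 × 0.1 = 0.22.
Odds after that evidence = (51/9949) × 0.22 = 561/497450.
Target odds = 0.9/0.1 = 9.
Need 3ⁿ ≥ 9 ÷ (561/497450) = 1492350/187.
3⁸ = 6561 falls short of 1492350/187 but 3⁹ = 19683 reaches it, so n = 9.

9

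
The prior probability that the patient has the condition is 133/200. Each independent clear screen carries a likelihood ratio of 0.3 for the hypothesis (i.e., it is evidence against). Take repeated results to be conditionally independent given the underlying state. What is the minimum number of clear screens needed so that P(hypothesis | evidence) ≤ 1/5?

Prior odds = 0.665/0.335 = 133/67.
Likelihood ratio per clear screen = 0.3.
Target odds: 0.2 ÷ 0.8 = 0.25.
Require 0.3ⁿ ≤ 0.25 ÷ (133/67) = 67/532.
0.3¹ = 0.3 is still above 67/532 but 0.3² = 0.09 is at or below it, so n = 2.

2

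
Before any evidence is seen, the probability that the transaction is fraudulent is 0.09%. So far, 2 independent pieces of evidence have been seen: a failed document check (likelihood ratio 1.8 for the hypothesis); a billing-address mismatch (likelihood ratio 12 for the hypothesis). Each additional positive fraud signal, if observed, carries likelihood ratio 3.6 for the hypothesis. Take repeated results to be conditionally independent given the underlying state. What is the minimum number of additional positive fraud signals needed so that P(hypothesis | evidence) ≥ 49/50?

7

Prior odds = 0.0009/0.9991 = 9/9991.
Combined Bayes factor of the evidence already in hand = 1.8 × 12 = 21.6.
Odds after that evidence = (9/9991) × 21.6 = 972/49955.
Target odds = 0.98/0.02 = 49.
Need 3.6ⁿ ≥ 49 ÷ (972/49955) = 2447795/972.
3.6⁶ = 34012224/15625 falls short of 2447795/972 but 3.6⁷ = 612220032/78125 reaches it, so n = 7.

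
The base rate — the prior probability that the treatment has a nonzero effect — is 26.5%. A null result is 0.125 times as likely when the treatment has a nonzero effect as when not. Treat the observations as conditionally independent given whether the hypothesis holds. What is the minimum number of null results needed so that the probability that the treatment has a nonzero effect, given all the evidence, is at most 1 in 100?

Prior odds = 0.265/0.735 = 53/147.
Likelihood ratio per null result = 0.125.
Target odds: 0.01 ÷ 0.99 = 1/99.
Require 0.125ⁿ ≤ 1/99 ÷ (53/147) = 49/1749.
0.125¹ = 0.125 is still above 49/1749 but 0.125² = 0.015625 is at or below it, so n = 2.

2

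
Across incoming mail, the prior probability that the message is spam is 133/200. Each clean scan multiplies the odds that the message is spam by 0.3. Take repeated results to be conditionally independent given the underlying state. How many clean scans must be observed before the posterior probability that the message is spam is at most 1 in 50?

Prior odds: 0.665 ÷ 0.335 = 133/67.
Likelihood ratio per clean scan = 0.3.
Target posterior odds = 0.02/0.98 = 1/49.
Need (133/67) × 0.3ⁿ ≤ 1/49, i.e. 0.3ⁿ ≤ 67/6517.
0.3³ = 0.027 is still above 67/6517 but 0.3⁴ = 0.0081 is at or below it, so n = 4.

4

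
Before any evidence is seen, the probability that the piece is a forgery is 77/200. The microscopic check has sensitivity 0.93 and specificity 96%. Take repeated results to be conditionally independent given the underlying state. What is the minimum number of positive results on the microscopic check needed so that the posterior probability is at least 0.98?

2

Prior odds = 0.385/0.615 = 77/123.
False-positive rate = 1 − 0.96 = 0.04; likelihood ratio of a positive = 0.93/0.04 = 23.25.
Target odds: 0.98 ÷ 0.02 = 49.
Require 23.25ⁿ ≥ 49 ÷ (77/123) = 861/11.
23.25¹ = 23.25 falls short of 861/11 but 23.25² = 540.5625 reaches it, so n = 2.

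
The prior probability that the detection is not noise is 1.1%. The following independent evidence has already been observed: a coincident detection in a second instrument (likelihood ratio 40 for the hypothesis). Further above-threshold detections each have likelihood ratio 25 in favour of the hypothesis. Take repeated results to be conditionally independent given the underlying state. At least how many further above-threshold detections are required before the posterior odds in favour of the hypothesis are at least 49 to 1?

2

Prior odds = 0.011/0.989 = 11/989.
Bayes factor of the evidence already in hand = 40.
Odds after that evidence = (11/989) × 40 = 440/989.
Target odds = 49.
Need 25ⁿ ≥ 49 ÷ (440/989) = 48461/440.
25¹ = 25 falls short of 48461/440 but 25² = 625 reaches it, so n = 2.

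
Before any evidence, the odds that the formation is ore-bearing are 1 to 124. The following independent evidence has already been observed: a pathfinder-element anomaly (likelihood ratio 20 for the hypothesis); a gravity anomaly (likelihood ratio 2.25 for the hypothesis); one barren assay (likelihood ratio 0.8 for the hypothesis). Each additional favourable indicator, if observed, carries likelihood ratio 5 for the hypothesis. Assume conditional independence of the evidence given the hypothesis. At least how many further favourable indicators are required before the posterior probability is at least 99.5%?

Prior odds = 1/124.
Combined Bayes factor of the evidence already in hand = 20 × 2.25 × 0.8 = 36.
Odds after that evidence = (1/124) × 36 = 9/31.
Target odds = 0.995/0.005 = 199.
Need 5ⁿ ≥ 199 ÷ (9/31) = 6169/9.
5⁴ = 625 falls short of 6169/9 but 5⁵ = 3125 reaches it, so n = 5.

5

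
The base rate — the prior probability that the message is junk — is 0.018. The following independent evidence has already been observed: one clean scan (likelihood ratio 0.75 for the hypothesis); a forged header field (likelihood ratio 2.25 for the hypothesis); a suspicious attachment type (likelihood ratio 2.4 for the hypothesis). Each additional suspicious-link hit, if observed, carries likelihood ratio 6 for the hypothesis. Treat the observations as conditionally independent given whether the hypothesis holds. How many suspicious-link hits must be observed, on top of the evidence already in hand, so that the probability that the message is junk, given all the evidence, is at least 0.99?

5

Prior odds = 0.018/0.982 = 9/491.
Combined Bayes factor of the evidence already in hand = 0.75 × 2.25 × 2.4 = 4.05.
Odds after that evidence = (9/491) × 4.05 = 729/9820.
Target odds = 0.99/0.01 = 99.
Need 6ⁿ ≥ 99 ÷ (729/9820) = 108020/81.
6⁴ = 1296 falls short of 108020/81 but 6⁵ = 7776 reaches it, so n = 5.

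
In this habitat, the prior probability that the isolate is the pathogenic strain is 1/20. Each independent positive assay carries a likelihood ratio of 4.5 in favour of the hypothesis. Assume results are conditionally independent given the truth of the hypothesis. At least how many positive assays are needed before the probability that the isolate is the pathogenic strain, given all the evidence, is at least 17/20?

4

Prior odds: 0.05 ÷ 0.95 = 1/19.
Likelihood ratio per positive assay = 4.5.
Target odds: 0.85 ÷ 0.15 = 17/3.
Require 4.5ⁿ ≥ 17/3 ÷ (1/19) = 323/3.
4.5³ = 91.125 falls short of 323/3 but 4.5⁴ = 410.0625 reaches it, so n = 4.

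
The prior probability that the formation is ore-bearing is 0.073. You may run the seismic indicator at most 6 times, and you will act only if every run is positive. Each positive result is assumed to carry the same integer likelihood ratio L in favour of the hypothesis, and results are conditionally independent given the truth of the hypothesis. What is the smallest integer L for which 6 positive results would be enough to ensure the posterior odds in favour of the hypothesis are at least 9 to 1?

3

Prior odds = 0.073/0.927 = 73/927.
Target odds = 9.
Need L⁶ ≥ 9 ÷ (73/927) = 8343/73.
2⁶ = 64 < 8343/73 ≤ 729 = 3⁶, so L = 3.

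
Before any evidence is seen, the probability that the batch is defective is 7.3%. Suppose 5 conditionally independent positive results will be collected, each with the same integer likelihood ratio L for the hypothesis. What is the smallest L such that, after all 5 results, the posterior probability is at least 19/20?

3

Prior odds = 0.073/0.927 = 73/927.
Target odds = 0.95/0.05 = 19.
Need L⁵ ≥ 19 ÷ (73/927) = 17613/73.
2⁵ = 32 < 17613/73 ≤ 243 = 3⁵, so L = 3.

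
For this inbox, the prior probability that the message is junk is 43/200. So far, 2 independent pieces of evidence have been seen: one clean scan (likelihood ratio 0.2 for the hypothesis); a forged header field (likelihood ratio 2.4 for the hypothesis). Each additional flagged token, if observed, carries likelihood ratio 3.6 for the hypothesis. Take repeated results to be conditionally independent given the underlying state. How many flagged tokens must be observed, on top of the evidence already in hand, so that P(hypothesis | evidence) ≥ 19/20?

4

Prior odds = 0.215/0.785 = 43/157.
Combined Bayes factor of the evidence already in hand = 0.2 × 2.4 = 0.48.
Odds after that evidence = (43/157) × 0.48 = 516/3925.
Target odds = 0.95/0.05 = 19.
Need 3.6ⁿ ≥ 19 ÷ (516/3925) = 74575/516.
3.6³ = 46.656 falls short of 74575/516 but 3.6⁴ = 167.9616 reaches it, so n = 4.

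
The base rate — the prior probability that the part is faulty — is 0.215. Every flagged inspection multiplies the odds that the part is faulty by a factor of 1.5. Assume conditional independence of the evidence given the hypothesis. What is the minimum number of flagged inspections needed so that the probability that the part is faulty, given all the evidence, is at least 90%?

Prior odds: 0.215 ÷ 0.785 = 43/157.
Likelihood ratio per flagged inspection = 1.5.
Target odds: 0.9 ÷ 0.1 = 9.
Need (43/157) × 1.5ⁿ ≥ 9, i.e. 1.5ⁿ ≥ 1413/43.
1.5⁸ = 25.62890625 falls short of 1413/43 but 1.5⁹ = 19683/512 reaches it, so n = 9.

9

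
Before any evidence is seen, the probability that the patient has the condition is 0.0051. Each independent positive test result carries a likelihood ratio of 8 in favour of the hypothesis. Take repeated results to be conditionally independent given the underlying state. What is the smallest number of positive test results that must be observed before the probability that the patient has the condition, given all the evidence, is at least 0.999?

6

Prior odds: 0.0051 ÷ 0.9949 = 51/9949.
Likelihood ratio per positive test result = 8.
Target posterior odds = 0.999/0.001 = 999.
Require 8ⁿ ≥ 999 ÷ (51/9949) = 3313017/17.
8⁵ = 32768 falls short of 3313017/17 but 8⁶ = 262144 reaches it, so n = 6.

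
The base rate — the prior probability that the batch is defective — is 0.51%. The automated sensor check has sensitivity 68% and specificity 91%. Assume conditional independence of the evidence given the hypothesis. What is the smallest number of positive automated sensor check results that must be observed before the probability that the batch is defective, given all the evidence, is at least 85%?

4

Prior odds = 0.0051/0.9949 = 51/9949.
False-positive rate = 1 − 0.91 = 0.09; likelihood ratio of a positive = 0.68/0.09 = 68/9.
Target posterior odds = 0.85/0.15 = 17/3.
Need (51/9949) × (68/9)ⁿ ≥ 17/3, i.e. (68/9)ⁿ ≥ 9949/9.
(68/9)³ = 314432/729 falls short of 9949/9 but (68/9)⁴ = 21381376/6561 reaches it, so n = 4.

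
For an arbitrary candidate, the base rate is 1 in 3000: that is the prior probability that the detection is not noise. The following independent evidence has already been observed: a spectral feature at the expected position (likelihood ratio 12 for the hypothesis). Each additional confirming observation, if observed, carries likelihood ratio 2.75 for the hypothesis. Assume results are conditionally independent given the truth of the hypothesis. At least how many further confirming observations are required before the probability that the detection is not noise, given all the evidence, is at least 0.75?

7

Prior odds = (1/3000)/(2999/3000) = 1/2999.
Bayes factor of the evidence already in hand = 12.
Odds after that evidence = (1/2999) × 12 = 12/2999.
Target odds = 0.75/0.25 = 3.
Need 2.75ⁿ ≥ 3 ÷ (12/2999) = 749.75.
2.75⁶ = 1771561/4096 falls short of 749.75 but 2.75⁷ = 19487171/16384 reaches it, so n = 7.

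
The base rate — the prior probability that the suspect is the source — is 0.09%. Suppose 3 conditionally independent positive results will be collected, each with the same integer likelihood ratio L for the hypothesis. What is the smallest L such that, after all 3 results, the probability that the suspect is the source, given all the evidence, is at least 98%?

Prior odds = 0.0009/0.9991 = 9/9991.
Target odds = 0.98/0.02 = 49.
Need L³ ≥ 49 ÷ (9/9991) = 489559/9.
37³ = 50653 < 489559/9 ≤ 54872 = 38³, so L = 38.

38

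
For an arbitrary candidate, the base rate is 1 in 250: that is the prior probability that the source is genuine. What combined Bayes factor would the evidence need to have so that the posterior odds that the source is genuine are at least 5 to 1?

1245

Prior odds = 0.004/0.996 = 1/249.
Target odds = 5.
Required Bayes factor = 5 ÷ (1/249) = 1245.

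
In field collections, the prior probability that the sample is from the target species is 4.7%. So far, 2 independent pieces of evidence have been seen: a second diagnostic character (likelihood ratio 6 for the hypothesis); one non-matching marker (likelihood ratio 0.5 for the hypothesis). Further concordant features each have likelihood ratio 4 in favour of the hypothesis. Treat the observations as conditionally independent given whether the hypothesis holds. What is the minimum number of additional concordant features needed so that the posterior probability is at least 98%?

Prior odds = 0.047/0.953 = 47/953.
Combined Bayes factor of the evidence already in hand = 6 × 0.5 = 3.
Odds after that evidence = (47/953) × 3 = 141/953.
Target odds = 0.98/0.02 = 49.
Need 4ⁿ ≥ 49 ÷ (141/953) = 46697/141.
4⁴ = 256 falls short of 46697/141 but 4⁵ = 1024 reaches it, so n = 5.

5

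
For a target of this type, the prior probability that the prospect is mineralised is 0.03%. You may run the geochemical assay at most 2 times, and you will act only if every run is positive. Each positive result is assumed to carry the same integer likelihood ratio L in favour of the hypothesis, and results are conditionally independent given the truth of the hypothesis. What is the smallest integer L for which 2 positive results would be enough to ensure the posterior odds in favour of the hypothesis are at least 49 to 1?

Prior odds = 0.0003/0.9997 = 3/9997.
Target odds = 49.
Need L² ≥ 49 ÷ (3/9997) = 489853/3.
404² = 163216 < 489853/3 ≤ 164025 = 405², so L = 405.

405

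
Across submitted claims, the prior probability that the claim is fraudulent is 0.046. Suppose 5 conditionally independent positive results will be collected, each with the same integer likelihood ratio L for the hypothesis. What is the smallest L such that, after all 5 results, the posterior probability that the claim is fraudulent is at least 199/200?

6

Prior odds = 0.046/0.954 = 23/477.
Target odds = 0.995/0.005 = 199.
Need L⁵ ≥ 199 ÷ (23/477) = 94923/23.
5⁵ = 3125 < 94923/23 ≤ 7776 = 6⁵, so L = 6.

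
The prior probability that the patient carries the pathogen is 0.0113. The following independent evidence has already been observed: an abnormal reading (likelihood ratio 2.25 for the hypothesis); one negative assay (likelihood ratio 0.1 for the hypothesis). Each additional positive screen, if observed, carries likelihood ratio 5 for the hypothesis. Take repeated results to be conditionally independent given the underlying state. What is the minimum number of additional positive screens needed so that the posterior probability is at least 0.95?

6

Prior odds = 0.0113/0.9887 = 113/9887.
Combined Bayes factor of the evidence already in hand = 2.25 × 0.1 = 0.225.
Odds after that evidence = (113/9887) × 0.225 = 1017/395480.
Target odds = 0.95/0.05 = 19.
Need 5ⁿ ≥ 19 ÷ (1017/395480) = 7514120/1017.
5⁵ = 3125 falls short of 7514120/1017 but 5⁶ = 15625 reaches it, so n = 6.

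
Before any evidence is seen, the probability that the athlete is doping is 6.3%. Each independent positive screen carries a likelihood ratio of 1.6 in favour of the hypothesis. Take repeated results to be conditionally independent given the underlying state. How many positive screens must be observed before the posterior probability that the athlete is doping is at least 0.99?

Prior odds: 0.063 ÷ 0.937 = 63/937.
Likelihood ratio per positive screen = 1.6.
Target odds: 0.99 ÷ 0.01 = 99.
Need (63/937) × 1.6ⁿ ≥ 99, i.e. 1.6ⁿ ≥ 10307/7.
1.6¹⁵ ≈1152.92 falls short of 10307/7 but 1.6¹⁶ ≈1844.67 reaches it, so n = 16.

16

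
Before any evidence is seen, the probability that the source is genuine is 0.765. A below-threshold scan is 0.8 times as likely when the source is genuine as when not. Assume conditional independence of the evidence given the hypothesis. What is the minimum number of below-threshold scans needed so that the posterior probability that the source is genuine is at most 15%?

Prior odds = 0.765/0.235 = 153/47.
Likelihood ratio per below-threshold scan = 0.8.
Target posterior odds = 0.15/0.85 = 3/17.
Need (153/47) × 0.8ⁿ ≤ 3/17, i.e. 0.8ⁿ ≤ 47/867.
0.8¹³ ≈0.0549756 is still above 47/867 but 0.8¹⁴ ≈0.0439805 is at or below it, so n = 14.

14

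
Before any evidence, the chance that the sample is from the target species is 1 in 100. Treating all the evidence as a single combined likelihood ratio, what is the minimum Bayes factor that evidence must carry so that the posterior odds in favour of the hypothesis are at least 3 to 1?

Prior odds = 0.01/0.99 = 1/99.
Target odds = 3.
Required Bayes factor = 3 ÷ (1/99) = 297.

297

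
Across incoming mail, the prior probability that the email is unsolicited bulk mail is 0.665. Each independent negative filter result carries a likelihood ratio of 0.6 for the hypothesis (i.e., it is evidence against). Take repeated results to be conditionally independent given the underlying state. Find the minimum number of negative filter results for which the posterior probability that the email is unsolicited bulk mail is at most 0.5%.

12

Prior odds = 0.665/0.335 = 133/67.
Likelihood ratio per negative filter result = 0.6.
Target posterior odds = 0.005/0.995 = 1/199.
Need (133/67) × 0.6ⁿ ≤ 1/199, i.e. 0.6ⁿ ≤ 67/26467.
0.6¹¹ = 177147/48828125 is still above 67/26467 but 0.6¹² = 531441/244140625 is at or below it, so n = 12.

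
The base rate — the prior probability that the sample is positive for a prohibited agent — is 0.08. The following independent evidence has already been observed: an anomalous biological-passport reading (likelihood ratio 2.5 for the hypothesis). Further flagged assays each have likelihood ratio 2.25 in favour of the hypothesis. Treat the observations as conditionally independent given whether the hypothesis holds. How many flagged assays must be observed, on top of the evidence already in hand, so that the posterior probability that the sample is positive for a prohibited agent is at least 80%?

4

Prior odds = 0.08/0.92 = 2/23.
Bayes factor of the evidence already in hand = 2.5.
Odds after that evidence = (2/23) × 2.5 = 5/23.
Target odds = 0.8/0.2 = 4.
Need 2.25ⁿ ≥ 4 ÷ (5/23) = 18.4.
2.25³ = 11.390625 falls short of 18.4 but 2.25⁴ = 25.62890625 reaches it, so n = 4.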